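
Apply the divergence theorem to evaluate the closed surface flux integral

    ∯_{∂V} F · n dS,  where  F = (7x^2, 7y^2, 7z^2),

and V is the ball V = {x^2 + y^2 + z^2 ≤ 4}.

By the divergence theorem,

    ∯_{∂V} F · n dS = ∭_V (∇ · F) dV.

Compute the divergence:
    ∇ · F = ∂F_x/∂x + ∂F_y/∂y + ∂F_z/∂z = 14x + 14y + 14z.

In spherical coordinates, x = ρ sin(φ) cos(θ), y = ρ sin(φ) sin(θ), z = ρ cos(φ), dV = ρ^2 sin(φ) dρ dφ dθ, with 0 ≤ ρ ≤ 2, 0 ≤ φ ≤ π, 0 ≤ θ ≤ 2π.

The integrand, after substitution and multiplying by the volume element, becomes (14ρ (sqrt(2)sin(φ)sin(θ + π/4) + cos(φ))) · ρ^2 sin(φ), so

    ∭_V (∇·F) dV = ∫_0^{2π} ∫_0^{π} ∫_0^{2} (14ρ (sqrt(2)sin(φ)sin(θ + π/4) + cos(φ))) · ρ^2 sin(φ) dρ dφ dθ.

Inner (ρ from 0 to 2): 56(sqrt(2)sin(φ)sin(θ + π/4) + cos(φ))sin(φ).
Middle (φ from 0 to π): 28sqrt(2)π sin(θ + π/4).
Outer (θ from 0 to 2π): 0.

Therefore ∯_{∂V} F · n dS = 0.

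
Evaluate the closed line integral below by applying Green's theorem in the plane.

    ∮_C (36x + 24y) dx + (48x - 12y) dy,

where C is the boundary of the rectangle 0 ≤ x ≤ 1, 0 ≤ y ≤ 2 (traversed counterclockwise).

Green's theorem converts the closed line integral into a double integral over the enclosed region D:

    ∮_C P dx + Q dy = ∬_D (∂Q/∂x - ∂P/∂y) dA.

Here P = 36x + 24y, Q = 48x - 12y, so

    ∂Q/∂x = 48,    ∂P/∂y = 24,
    ∂Q/∂x - ∂P/∂y = 24.

D is the region 0 ≤ x ≤ 1, 0 ≤ y ≤ 2. Evaluating the double integral:

    ∬_D (24) dA = ∫_0^{1} ∫_0^{2} (24) dy dx.

Inner (y from 0 to 2): 48.
Outer (x from 0 to 1): 48.

Therefore ∮_C P dx + Q dy = 48.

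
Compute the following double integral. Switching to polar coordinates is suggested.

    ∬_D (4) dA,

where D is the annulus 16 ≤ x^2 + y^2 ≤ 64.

The region D is 4 ≤ r ≤ 8, 0 ≤ θ ≤ 2π in polar coordinates, where x = r cos(θ), y = r sin(θ), and dA = r dr dθ.

Under the substitution, the integrand becomes 4, so

    ∬_D (4) dA = ∫_{0}^{2π} ∫_{4}^{8} (4) · r dr dθ.

Inner integral (in r): ∫_{4}^{8} (4) · r dr = 96.

Outer integral (in θ): ∫_{0}^{2π} (96) dθ = 192π.

Therefore ∬_D (4) dA = 192π.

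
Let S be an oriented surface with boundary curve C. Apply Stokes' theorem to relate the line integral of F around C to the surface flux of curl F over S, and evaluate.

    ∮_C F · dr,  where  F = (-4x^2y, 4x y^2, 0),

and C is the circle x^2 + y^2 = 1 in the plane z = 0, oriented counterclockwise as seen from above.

Let S be the flat disk x^2 + y^2 ≤ 1 in the plane z = 0, with upward unit normal n̂ = ẑ. By Stokes' theorem,

    ∮_C F · dr = ∬_S (∇ × F) · n̂ dS = ∬_D (curl F)_z dA,

where D is the disk x^2 + y^2 ≤ 1.

Compute the curl of F = (-4x^2y, 4x y^2, 0):
    (∇ × F)_x = ∂F_z/∂y - ∂F_y/∂z = 0,
    (∇ × F)_y = ∂F_x/∂z - ∂F_z/∂x = 0,
    (∇ × F)_z = ∂F_y/∂x - ∂F_x/∂y = 4x^2 + 4y^2.

On z = 0, (curl F)_z = 4x^2 + 4y^2.

Convert to polar (x = r cos θ, y = r sin θ, dA = r dr dθ); the integrand becomes 4r^2, so

    ∬_D (curl F)_z dA = ∫_0^{2π} ∫_0^{1} (4r^2) · r dr dθ.

Inner (r from 0 to 1): 1.
Outer (θ from 0 to 2π): 2π.

Therefore ∮_C F · dr = 2π.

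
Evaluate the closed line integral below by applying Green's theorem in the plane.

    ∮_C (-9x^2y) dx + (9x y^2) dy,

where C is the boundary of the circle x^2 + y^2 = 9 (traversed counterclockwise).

Green's theorem converts the closed line integral into a double integral over the enclosed region D:

    ∮_C P dx + Q dy = ∬_D (∂Q/∂x - ∂P/∂y) dA.

Here P = -9x^2y, Q = 9x y^2, so

    ∂Q/∂x = 9y^2,    ∂P/∂y = -9x^2,
    ∂Q/∂x - ∂P/∂y = 9x^2 + 9y^2.

D is the region x^2 + y^2 ≤ 9. Evaluating the double integral:

In polar coordinates (x = r cos θ, y = r sin θ, dA = r dr dθ) the integrand becomes 9r^2, so

    ∬_D (9x^2 + 9y^2) dA = ∫_0^{2π} ∫_0^{3} (9r^2) · r dr dθ.

Inner (r from 0 to 3): 729/4.
Outer (θ from 0 to 2π): 729π/2.

Therefore ∮_C P dx + Q dy = 729π/2.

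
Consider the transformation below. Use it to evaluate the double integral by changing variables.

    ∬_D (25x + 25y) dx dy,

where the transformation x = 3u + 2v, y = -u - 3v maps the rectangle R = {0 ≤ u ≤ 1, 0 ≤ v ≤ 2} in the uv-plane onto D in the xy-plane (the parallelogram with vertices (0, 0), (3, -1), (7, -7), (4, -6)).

Compute the Jacobian determinant of (x, y) with respect to (u, v):

    ∂(x,y)/∂(u,v) = | 3  2 | = (3)(-3) - (2)(-1) = -7.
                   | -1  -3 |

Its absolute value is |J| = 7 (the area scaling factor).

Substituting x = 3u + 2v, y = -u - 3v into the integrand,

    25x + 25y → 50u - 25v,

so the integral becomes

    ∬_R (50u - 25v) · |J| du dv = ∫_0^1 ∫_0^2 (350u - 175v) dv du.

Inner (v): 700u - 350.
Outer (u): 0.

Therefore ∬_D (25x + 25y) dx dy = 0.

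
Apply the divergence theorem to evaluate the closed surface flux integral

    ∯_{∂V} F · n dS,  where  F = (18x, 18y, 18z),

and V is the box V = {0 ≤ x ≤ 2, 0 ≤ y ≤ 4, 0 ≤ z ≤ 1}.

By the divergence theorem,

    ∯_{∂V} F · n dS = ∭_V (∇ · F) dV.

Compute the divergence:
    ∇ · F = ∂F_x/∂x + ∂F_y/∂y + ∂F_z/∂z = 18 + 18 + 18 = 54.

V is a rectangular box, so dV = dx dy dz with 0 ≤ x ≤ 2, 0 ≤ y ≤ 4, 0 ≤ z ≤ 1.

Integrate (54) over V as an iterated integral:

    ∭_V (∇·F) dV = ∫_0^{2} ∫_0^{4} ∫_0^{1} (54) dz dy dx.

Inner (z from 0 to 1): 54.
Middle (y from 0 to 4): 216.
Outer (x from 0 to 2): 432.

Therefore ∯_{∂V} F · n dS = 432.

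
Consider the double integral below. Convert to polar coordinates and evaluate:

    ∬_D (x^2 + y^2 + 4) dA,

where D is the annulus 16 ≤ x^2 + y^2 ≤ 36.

The region D is 4 ≤ r ≤ 6, 0 ≤ θ ≤ 2π in polar coordinates, where x = r cos(θ), y = r sin(θ), and dA = r dr dθ.

Under the substitution, the integrand becomes r^2 + 4, so

    ∬_D (x^2 + y^2 + 4) dA = ∫_{0}^{2π} ∫_{4}^{6} (r^2 + 4) · r dr dθ.

Inner integral (in r): ∫_{4}^{6} (r^2 + 4) · r dr = 300.

Outer integral (in θ): ∫_{0}^{2π} (300) dθ = 600π.

Therefore ∬_D (x^2 + y^2 + 4) dA = 600π.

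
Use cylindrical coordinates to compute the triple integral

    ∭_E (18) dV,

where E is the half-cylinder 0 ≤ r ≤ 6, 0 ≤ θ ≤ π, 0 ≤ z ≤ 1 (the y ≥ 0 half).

In cylindrical coordinates, x = r cos(θ), y = r sin(θ), z = z, and dV = r dr dθ dz.

The integrand becomes 18, so

    ∭_E (18) dV = ∫_{0}^{π} ∫_{0}^{6} ∫_{0}^{1} (18) · r dz dr dθ.

Inner (z): 18r.
Middle (r from 0 to 6): 324.
Outer (θ): 324π.

Therefore the triple integral equals 324π.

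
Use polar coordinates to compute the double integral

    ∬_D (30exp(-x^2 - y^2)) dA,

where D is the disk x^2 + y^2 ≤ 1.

The region D is 0 ≤ r ≤ 1, 0 ≤ θ ≤ 2π in polar coordinates, where x = r cos(θ), y = r sin(θ), and dA = r dr dθ.

Under the substitution, the integrand becomes 30exp(-r^2), so

    ∬_D (30exp(-x^2 - y^2)) dA = ∫_{0}^{2π} ∫_{0}^{1} (30exp(-r^2)) · r dr dθ.

Inner integral (in r): ∫_{0}^{1} (30exp(-r^2)) · r dr = 15 - 15exp(-1).

Outer integral (in θ): ∫_{0}^{2π} (15 - 15exp(-1)) dθ = -30π exp(-1) + 30π.

Therefore ∬_D (30exp(-x^2 - y^2)) dA = -30π exp(-1) + 30π.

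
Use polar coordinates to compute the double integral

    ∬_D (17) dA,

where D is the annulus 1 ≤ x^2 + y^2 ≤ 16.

The region D is 1 ≤ r ≤ 4, 0 ≤ θ ≤ 2π in polar coordinates, where x = r cos(θ), y = r sin(θ), and dA = r dr dθ.

Under the substitution, the integrand becomes 17, so

    ∬_D (17) dA = ∫_{0}^{2π} ∫_{1}^{4} (17) · r dr dθ.

Inner integral (in r): ∫_{1}^{4} (17) · r dr = 255/2.

Outer integral (in θ): ∫_{0}^{2π} (255/2) dθ = 255π.

Therefore ∬_D (17) dA = 255π.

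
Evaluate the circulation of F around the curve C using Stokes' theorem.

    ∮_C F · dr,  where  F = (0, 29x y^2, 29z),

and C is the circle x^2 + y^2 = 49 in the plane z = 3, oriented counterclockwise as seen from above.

Let S be the flat disk x^2 + y^2 ≤ 49 in the plane z = 3, with upward unit normal n̂ = ẑ. By Stokes' theorem,

    ∮_C F · dr = ∬_S (∇ × F) · n̂ dS = ∬_D (curl F)_z dA,

where D is the disk x^2 + y^2 ≤ 49.

Compute the curl of F = (0, 29x y^2, 29z):
    (∇ × F)_x = ∂F_z/∂y - ∂F_y/∂z = 0,
    (∇ × F)_y = ∂F_x/∂z - ∂F_z/∂x = 0,
    (∇ × F)_z = ∂F_y/∂x - ∂F_x/∂y = 29y^2.

On z = 3, (curl F)_z = 29y^2.

Convert to polar (x = r cos θ, y = r sin θ, dA = r dr dθ); the integrand becomes 29r^2sin(θ)^2, so

    ∬_D (curl F)_z dA = ∫_0^{2π} ∫_0^{7} (29r^2sin(θ)^2) · r dr dθ.

Inner (r from 0 to 7): 69629sin(θ)^2/4.
Outer (θ from 0 to 2π): 69629π/4.

Therefore ∮_C F · dr = 69629π/4.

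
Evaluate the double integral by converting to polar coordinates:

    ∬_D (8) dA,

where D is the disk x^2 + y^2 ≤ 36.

The region D is 0 ≤ r ≤ 6, 0 ≤ θ ≤ 2π in polar coordinates, where x = r cos(θ), y = r sin(θ), and dA = r dr dθ.

Under the substitution, the integrand becomes 8, so

    ∬_D (8) dA = ∫_{0}^{2π} ∫_{0}^{6} (8) · r dr dθ.

Inner integral (in r): ∫_{0}^{6} (8) · r dr = 144.

Outer integral (in θ): ∫_{0}^{2π} (144) dθ = 288π.

Therefore ∬_D (8) dA = 288π.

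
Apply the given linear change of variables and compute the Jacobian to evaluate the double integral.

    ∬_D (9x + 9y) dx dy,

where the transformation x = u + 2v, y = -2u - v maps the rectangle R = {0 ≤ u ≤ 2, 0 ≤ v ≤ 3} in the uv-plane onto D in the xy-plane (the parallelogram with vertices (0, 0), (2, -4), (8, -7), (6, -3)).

Compute the Jacobian determinant of (x, y) with respect to (u, v):

    ∂(x,y)/∂(u,v) = | 1  2 | = (1)(-1) - (2)(-2) = 3.
                   | -2  -1 |

Its absolute value is |J| = 3 (the area scaling factor).

Substituting x = u + 2v, y = -2u - v into the integrand,

    9x + 9y → -9u + 9v,

so the integral becomes

    ∬_R (-9u + 9v) · |J| du dv = ∫_0^2 ∫_0^3 (-27u + 27v) dv du.

Inner (v): 243/2 - 81u.
Outer (u): 81.

Therefore ∬_D (9x + 9y) dx dy = 81.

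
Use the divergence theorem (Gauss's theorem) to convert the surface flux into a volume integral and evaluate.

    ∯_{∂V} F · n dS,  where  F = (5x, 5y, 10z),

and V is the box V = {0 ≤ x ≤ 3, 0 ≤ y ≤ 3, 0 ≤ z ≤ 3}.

By the divergence theorem,

    ∯_{∂V} F · n dS = ∭_V (∇ · F) dV.

Compute the divergence:
    ∇ · F = ∂F_x/∂x + ∂F_y/∂y + ∂F_z/∂z = 5 + 5 + 10 = 20.

V is a rectangular box, so dV = dx dy dz with 0 ≤ x ≤ 3, 0 ≤ y ≤ 3, 0 ≤ z ≤ 3.

Integrate (20) over V as an iterated integral:

    ∭_V (∇·F) dV = ∫_0^{3} ∫_0^{3} ∫_0^{3} (20) dz dy dx.

Inner (z from 0 to 3): 60.
Middle (y from 0 to 3): 180.
Outer (x from 0 to 3): 540.

Therefore ∯_{∂V} F · n dS = 540.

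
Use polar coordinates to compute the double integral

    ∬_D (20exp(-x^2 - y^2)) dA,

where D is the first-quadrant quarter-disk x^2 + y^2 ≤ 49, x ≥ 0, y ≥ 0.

The region D is 0 ≤ r ≤ 7, 0 ≤ θ ≤ π/2 in polar coordinates, where x = r cos(θ), y = r sin(θ), and dA = r dr dθ.

Under the substitution, the integrand becomes 20exp(-r^2), so

    ∬_D (20exp(-x^2 - y^2)) dA = ∫_{0}^{π/2} ∫_{0}^{7} (20exp(-r^2)) · r dr dθ.

Inner integral (in r): ∫_{0}^{7} (20exp(-r^2)) · r dr = 10 - 10exp(-49).

Outer integral (in θ): ∫_{0}^{π/2} (10 - 10exp(-49)) dθ = -5π exp(-49) + 5π.

Therefore ∬_D (20exp(-x^2 - y^2)) dA = -5π exp(-49) + 5π.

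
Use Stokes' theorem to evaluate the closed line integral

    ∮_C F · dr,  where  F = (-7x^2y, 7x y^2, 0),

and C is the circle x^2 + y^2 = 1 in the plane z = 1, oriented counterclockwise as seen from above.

Let S be the flat disk x^2 + y^2 ≤ 1 in the plane z = 1, with upward unit normal n̂ = ẑ. By Stokes' theorem,

    ∮_C F · dr = ∬_S (∇ × F) · n̂ dS = ∬_D (curl F)_z dA,

where D is the disk x^2 + y^2 ≤ 1.

Compute the curl of F = (-7x^2y, 7x y^2, 0):
    (∇ × F)_x = ∂F_z/∂y - ∂F_y/∂z = 0,
    (∇ × F)_y = ∂F_x/∂z - ∂F_z/∂x = 0,
    (∇ × F)_z = ∂F_y/∂x - ∂F_x/∂y = 7x^2 + 7y^2.

On z = 1, (curl F)_z = 7x^2 + 7y^2.

Convert to polar (x = r cos θ, y = r sin θ, dA = r dr dθ); the integrand becomes 7r^2, so

    ∬_D (curl F)_z dA = ∫_0^{2π} ∫_0^{1} (7r^2) · r dr dθ.

Inner (r from 0 to 1): 7/4.
Outer (θ from 0 to 2π): 7π/2.

Therefore ∮_C F · dr = 7π/2.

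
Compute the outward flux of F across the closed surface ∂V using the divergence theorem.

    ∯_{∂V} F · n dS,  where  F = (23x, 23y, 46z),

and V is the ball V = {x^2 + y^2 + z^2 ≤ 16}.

By the divergence theorem,

    ∯_{∂V} F · n dS = ∭_V (∇ · F) dV.

Compute the divergence:
    ∇ · F = ∂F_x/∂x + ∂F_y/∂y + ∂F_z/∂z = 23 + 23 + 46 = 92.

In spherical coordinates, x = ρ sin(φ) cos(θ), y = ρ sin(φ) sin(θ), z = ρ cos(φ), dV = ρ^2 sin(φ) dρ dφ dθ, with 0 ≤ ρ ≤ 4, 0 ≤ φ ≤ π, 0 ≤ θ ≤ 2π.

The integrand, after substitution and multiplying by the volume element, becomes (92) · ρ^2 sin(φ), so

    ∭_V (∇·F) dV = ∫_0^{2π} ∫_0^{π} ∫_0^{4} (92) · ρ^2 sin(φ) dρ dφ dθ.

Inner (ρ from 0 to 4): 5888sin(φ)/3.
Middle (φ from 0 to π): 11776/3.
Outer (θ from 0 to 2π): 23552π/3.

Therefore ∯_{∂V} F · n dS = 23552π/3.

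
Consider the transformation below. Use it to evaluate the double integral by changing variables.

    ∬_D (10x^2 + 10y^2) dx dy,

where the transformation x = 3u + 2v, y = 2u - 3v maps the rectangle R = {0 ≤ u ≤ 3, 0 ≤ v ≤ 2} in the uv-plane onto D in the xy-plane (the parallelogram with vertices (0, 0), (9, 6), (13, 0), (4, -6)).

Compute the Jacobian determinant of (x, y) with respect to (u, v):

    ∂(x,y)/∂(u,v) = | 3  2 | = (3)(-3) - (2)(2) = -13.
                   | 2  -3 |

Its absolute value is |J| = 13 (the area scaling factor).

Substituting x = 3u + 2v, y = 2u - 3v into the integrand,

    10x^2 + 10y^2 → 130u^2 + 130v^2,

so the integral becomes

    ∬_R (130u^2 + 130v^2) · |J| du dv = ∫_0^3 ∫_0^2 (1690u^2 + 1690v^2) dv du.

Inner (v): 3380u^2 + 13520/3.
Outer (u): 43940.

Therefore ∬_D (10x^2 + 10y^2) dx dy = 43940.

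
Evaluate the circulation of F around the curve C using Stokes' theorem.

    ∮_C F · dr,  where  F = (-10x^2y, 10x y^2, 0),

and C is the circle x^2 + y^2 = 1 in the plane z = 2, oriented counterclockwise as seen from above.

Let S be the flat disk x^2 + y^2 ≤ 1 in the plane z = 2, with upward unit normal n̂ = ẑ. By Stokes' theorem,

    ∮_C F · dr = ∬_S (∇ × F) · n̂ dS = ∬_D (curl F)_z dA,

where D is the disk x^2 + y^2 ≤ 1.

Compute the curl of F = (-10x^2y, 10x y^2, 0):
    (∇ × F)_x = ∂F_z/∂y - ∂F_y/∂z = 0,
    (∇ × F)_y = ∂F_x/∂z - ∂F_z/∂x = 0,
    (∇ × F)_z = ∂F_y/∂x - ∂F_x/∂y = 10x^2 + 10y^2.

On z = 2, (curl F)_z = 10x^2 + 10y^2.

Convert to polar (x = r cos θ, y = r sin θ, dA = r dr dθ); the integrand becomes 10r^2, so

    ∬_D (curl F)_z dA = ∫_0^{2π} ∫_0^{1} (10r^2) · r dr dθ.

Inner (r from 0 to 1): 5/2.
Outer (θ from 0 to 2π): 5π.

Therefore ∮_C F · dr = 5π.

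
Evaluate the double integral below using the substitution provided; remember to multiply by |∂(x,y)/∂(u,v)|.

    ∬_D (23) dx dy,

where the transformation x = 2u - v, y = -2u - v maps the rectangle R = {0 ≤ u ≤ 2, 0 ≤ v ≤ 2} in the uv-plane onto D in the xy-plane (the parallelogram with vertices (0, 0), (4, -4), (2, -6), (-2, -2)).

Compute the Jacobian determinant of (x, y) with respect to (u, v):

    ∂(x,y)/∂(u,v) = | 2  -1 | = (2)(-1) - (-1)(-2) = -4.
                   | -2  -1 |

Its absolute value is |J| = 4 (the area scaling factor).

Substituting x = 2u - v, y = -2u - v into the integrand,

    23 → 23,

so the integral becomes

    ∬_R (23) · |J| du dv = ∫_0^2 ∫_0^2 (92) dv du.

Inner (v): 184.
Outer (u): 368.

Therefore ∬_D (23) dx dy = 368.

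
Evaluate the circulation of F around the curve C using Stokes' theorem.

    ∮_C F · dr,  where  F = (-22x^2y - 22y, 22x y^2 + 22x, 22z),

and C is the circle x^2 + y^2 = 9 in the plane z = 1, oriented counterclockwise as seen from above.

Let S be the flat disk x^2 + y^2 ≤ 9 in the plane z = 1, with upward unit normal n̂ = ẑ. By Stokes' theorem,

    ∮_C F · dr = ∬_S (∇ × F) · n̂ dS = ∬_D (curl F)_z dA,

where D is the disk x^2 + y^2 ≤ 9.

Compute the curl of F = (-22x^2y - 22y, 22x y^2 + 22x, 22z):
    (∇ × F)_x = ∂F_z/∂y - ∂F_y/∂z = 0,
    (∇ × F)_y = ∂F_x/∂z - ∂F_z/∂x = 0,
    (∇ × F)_z = ∂F_y/∂x - ∂F_x/∂y = 22x^2 + 22y^2 + 44.

On z = 1, (curl F)_z = 22x^2 + 22y^2 + 44.

Convert to polar (x = r cos θ, y = r sin θ, dA = r dr dθ); the integrand becomes 22r^2 + 44, so

    ∬_D (curl F)_z dA = ∫_0^{2π} ∫_0^{3} (22r^2 + 44) · r dr dθ.

Inner (r from 0 to 3): 1287/2.
Outer (θ from 0 to 2π): 1287π.

Therefore ∮_C F · dr = 1287π.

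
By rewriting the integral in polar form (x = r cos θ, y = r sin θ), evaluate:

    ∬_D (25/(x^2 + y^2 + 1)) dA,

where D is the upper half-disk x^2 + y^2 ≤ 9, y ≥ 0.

The region D is 0 ≤ r ≤ 3, 0 ≤ θ ≤ π in polar coordinates, where x = r cos(θ), y = r sin(θ), and dA = r dr dθ.

Under the substitution, the integrand becomes 25/(r^2 + 1), so

    ∬_D (25/(x^2 + y^2 + 1)) dA = ∫_{0}^{π} ∫_{0}^{3} (25/(r^2 + 1)) · r dr dθ.

Inner integral (in r): ∫_{0}^{3} (25/(r^2 + 1)) · r dr = 25log(10)/2.

Outer integral (in θ): ∫_{0}^{π} (25log(10)/2) dθ = 25π log(10)/2.

Therefore ∬_D (25/(x^2 + y^2 + 1)) dA = 25π log(10)/2.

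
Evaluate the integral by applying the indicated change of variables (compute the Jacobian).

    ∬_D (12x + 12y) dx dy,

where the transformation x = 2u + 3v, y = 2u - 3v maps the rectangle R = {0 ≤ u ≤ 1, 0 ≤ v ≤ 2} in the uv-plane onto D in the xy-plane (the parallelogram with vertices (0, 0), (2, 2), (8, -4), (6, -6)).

Compute the Jacobian determinant of (x, y) with respect to (u, v):

    ∂(x,y)/∂(u,v) = | 2  3 | = (2)(-3) - (3)(2) = -12.
                   | 2  -3 |

Its absolute value is |J| = 12 (the area scaling factor).

Substituting x = 2u + 3v, y = 2u - 3v into the integrand,

    12x + 12y → 48u,

so the integral becomes

    ∬_R (48u) · |J| du dv = ∫_0^1 ∫_0^2 (576u) dv du.

Inner (v): 1152u.
Outer (u): 576.

Therefore ∬_D (12x + 12y) dx dy = 576.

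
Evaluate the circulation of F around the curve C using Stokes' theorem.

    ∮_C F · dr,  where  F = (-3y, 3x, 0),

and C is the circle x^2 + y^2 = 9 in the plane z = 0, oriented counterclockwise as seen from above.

Let S be the flat disk x^2 + y^2 ≤ 9 in the plane z = 0, with upward unit normal n̂ = ẑ. By Stokes' theorem,

    ∮_C F · dr = ∬_S (∇ × F) · n̂ dS = ∬_D (curl F)_z dA,

where D is the disk x^2 + y^2 ≤ 9.

Compute the curl of F = (-3y, 3x, 0):
    (∇ × F)_x = ∂F_z/∂y - ∂F_y/∂z = 0,
    (∇ × F)_y = ∂F_x/∂z - ∂F_z/∂x = 0,
    (∇ × F)_z = ∂F_y/∂x - ∂F_x/∂y = 6.

On z = 0, (curl F)_z = 6.

Convert to polar (x = r cos θ, y = r sin θ, dA = r dr dθ); the integrand becomes 6, so

    ∬_D (curl F)_z dA = ∫_0^{2π} ∫_0^{3} (6) · r dr dθ.

Inner (r from 0 to 3): 27.
Outer (θ from 0 to 2π): 54π.

Therefore ∮_C F · dr = 54π.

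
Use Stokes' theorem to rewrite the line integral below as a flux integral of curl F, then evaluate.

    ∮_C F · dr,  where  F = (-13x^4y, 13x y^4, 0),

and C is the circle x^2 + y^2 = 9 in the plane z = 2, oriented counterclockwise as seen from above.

Let S be the flat disk x^2 + y^2 ≤ 9 in the plane z = 2, with upward unit normal n̂ = ẑ. By Stokes' theorem,

    ∮_C F · dr = ∬_S (∇ × F) · n̂ dS = ∬_D (curl F)_z dA,

where D is the disk x^2 + y^2 ≤ 9.

Compute the curl of F = (-13x^4y, 13x y^4, 0):
    (∇ × F)_x = ∂F_z/∂y - ∂F_y/∂z = 0,
    (∇ × F)_y = ∂F_x/∂z - ∂F_z/∂x = 0,
    (∇ × F)_z = ∂F_y/∂x - ∂F_x/∂y = 13x^4 + 13y^4.

On z = 2, (curl F)_z = 13x^4 + 13y^4.

Convert to polar (x = r cos θ, y = r sin θ, dA = r dr dθ); the integrand becomes 13r^4(sin(θ)^4 + cos(θ)^4), so

    ∬_D (curl F)_z dA = ∫_0^{2π} ∫_0^{3} (13r^4(sin(θ)^4 + cos(θ)^4)) · r dr dθ.

Inner (r from 0 to 3): 3159sin(θ)^4/2 + 3159cos(θ)^4/2.
Outer (θ from 0 to 2π): 9477π/4.

Therefore ∮_C F · dr = 9477π/4.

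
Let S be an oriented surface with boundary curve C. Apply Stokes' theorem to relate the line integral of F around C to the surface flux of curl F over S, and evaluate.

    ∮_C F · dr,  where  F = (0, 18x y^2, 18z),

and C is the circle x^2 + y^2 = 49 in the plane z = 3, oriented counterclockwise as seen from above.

Let S be the flat disk x^2 + y^2 ≤ 49 in the plane z = 3, with upward unit normal n̂ = ẑ. By Stokes' theorem,

    ∮_C F · dr = ∬_S (∇ × F) · n̂ dS = ∬_D (curl F)_z dA,

where D is the disk x^2 + y^2 ≤ 49.

Compute the curl of F = (0, 18x y^2, 18z):
    (∇ × F)_x = ∂F_z/∂y - ∂F_y/∂z = 0,
    (∇ × F)_y = ∂F_x/∂z - ∂F_z/∂x = 0,
    (∇ × F)_z = ∂F_y/∂x - ∂F_x/∂y = 18y^2.

On z = 3, (curl F)_z = 18y^2.

Convert to polar (x = r cos θ, y = r sin θ, dA = r dr dθ); the integrand becomes 18r^2sin(θ)^2, so

    ∬_D (curl F)_z dA = ∫_0^{2π} ∫_0^{7} (18r^2sin(θ)^2) · r dr dθ.

Inner (r from 0 to 7): 21609sin(θ)^2/2.
Outer (θ from 0 to 2π): 21609π/2.

Therefore ∮_C F · dr = 21609π/2.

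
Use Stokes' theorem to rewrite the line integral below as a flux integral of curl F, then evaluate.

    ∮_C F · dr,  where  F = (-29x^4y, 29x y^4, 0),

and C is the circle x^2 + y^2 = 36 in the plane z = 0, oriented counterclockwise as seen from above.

Let S be the flat disk x^2 + y^2 ≤ 36 in the plane z = 0, with upward unit normal n̂ = ẑ. By Stokes' theorem,

    ∮_C F · dr = ∬_S (∇ × F) · n̂ dS = ∬_D (curl F)_z dA,

where D is the disk x^2 + y^2 ≤ 36.

Compute the curl of F = (-29x^4y, 29x y^4, 0):
    (∇ × F)_x = ∂F_z/∂y - ∂F_y/∂z = 0,
    (∇ × F)_y = ∂F_x/∂z - ∂F_z/∂x = 0,
    (∇ × F)_z = ∂F_y/∂x - ∂F_x/∂y = 29x^4 + 29y^4.

On z = 0, (curl F)_z = 29x^4 + 29y^4.

Convert to polar (x = r cos θ, y = r sin θ, dA = r dr dθ); the integrand becomes 29r^4(sin(θ)^4 + cos(θ)^4), so

    ∬_D (curl F)_z dA = ∫_0^{2π} ∫_0^{6} (29r^4(sin(θ)^4 + cos(θ)^4)) · r dr dθ.

Inner (r from 0 to 6): 225504sin(θ)^4 + 225504cos(θ)^4.
Outer (θ from 0 to 2π): 338256π.

Therefore ∮_C F · dr = 338256π.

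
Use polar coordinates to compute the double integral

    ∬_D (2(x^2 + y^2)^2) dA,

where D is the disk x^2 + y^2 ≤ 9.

The region D is 0 ≤ r ≤ 3, 0 ≤ θ ≤ 2π in polar coordinates, where x = r cos(θ), y = r sin(θ), and dA = r dr dθ.

Under the substitution, the integrand becomes 2r^4, so

    ∬_D (2(x^2 + y^2)^2) dA = ∫_{0}^{2π} ∫_{0}^{3} (2r^4) · r dr dθ.

Inner integral (in r): ∫_{0}^{3} (2r^4) · r dr = 243.

Outer integral (in θ): ∫_{0}^{2π} (243) dθ = 486π.

Therefore ∬_D (2(x^2 + y^2)^2) dA = 486π.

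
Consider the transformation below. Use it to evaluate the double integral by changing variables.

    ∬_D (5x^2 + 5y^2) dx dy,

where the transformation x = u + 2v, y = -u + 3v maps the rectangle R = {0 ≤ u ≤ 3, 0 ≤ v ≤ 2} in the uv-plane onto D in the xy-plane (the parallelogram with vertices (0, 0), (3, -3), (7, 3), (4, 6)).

Compute the Jacobian determinant of (x, y) with respect to (u, v):

    ∂(x,y)/∂(u,v) = | 1  2 | = (1)(3) - (2)(-1) = 5.
                   | -1  3 |

Its absolute value is |J| = 5 (the area scaling factor).

Substituting x = u + 2v, y = -u + 3v into the integrand,

    5x^2 + 5y^2 → 10u^2 - 10u v + 65v^2,

so the integral becomes

    ∬_R (10u^2 - 10u v + 65v^2) · |J| du dv = ∫_0^3 ∫_0^2 (50u^2 - 50u v + 325v^2) dv du.

Inner (v): 100u^2 - 100u + 2600/3.
Outer (u): 3050.

Therefore ∬_D (5x^2 + 5y^2) dx dy = 3050.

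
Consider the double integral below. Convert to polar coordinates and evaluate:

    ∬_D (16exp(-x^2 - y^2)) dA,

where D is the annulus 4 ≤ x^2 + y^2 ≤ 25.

The region D is 2 ≤ r ≤ 5, 0 ≤ θ ≤ 2π in polar coordinates, where x = r cos(θ), y = r sin(θ), and dA = r dr dθ.

Under the substitution, the integrand becomes 16exp(-r^2), so

    ∬_D (16exp(-x^2 - y^2)) dA = ∫_{0}^{2π} ∫_{2}^{5} (16exp(-r^2)) · r dr dθ.

Inner integral (in r): ∫_{2}^{5} (16exp(-r^2)) · r dr = -(8 - 8exp(21))exp(-25).

Outer integral (in θ): ∫_{0}^{2π} (-(8 - 8exp(21))exp(-25)) dθ = -16π (1 - exp(21))exp(-25).

Therefore ∬_D (16exp(-x^2 - y^2)) dA = -16π (1 - exp(21))exp(-25).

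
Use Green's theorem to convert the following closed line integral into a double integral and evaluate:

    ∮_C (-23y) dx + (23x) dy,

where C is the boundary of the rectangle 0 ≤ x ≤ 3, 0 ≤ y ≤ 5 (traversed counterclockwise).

Green's theorem converts the closed line integral into a double integral over the enclosed region D:

    ∮_C P dx + Q dy = ∬_D (∂Q/∂x - ∂P/∂y) dA.

Here P = -23y, Q = 23x, so

    ∂Q/∂x = 23,    ∂P/∂y = -23,
    ∂Q/∂x - ∂P/∂y = 46.

D is the region 0 ≤ x ≤ 3, 0 ≤ y ≤ 5. Evaluating the double integral:

    ∬_D (46) dA = ∫_0^{3} ∫_0^{5} (46) dy dx.

Inner (y from 0 to 5): 230.
Outer (x from 0 to 3): 690.

Therefore ∮_C P dx + Q dy = 690.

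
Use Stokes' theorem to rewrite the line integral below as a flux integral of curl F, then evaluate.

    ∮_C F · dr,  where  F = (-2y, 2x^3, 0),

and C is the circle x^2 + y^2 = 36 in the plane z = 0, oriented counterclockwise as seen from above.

Let S be the flat disk x^2 + y^2 ≤ 36 in the plane z = 0, with upward unit normal n̂ = ẑ. By Stokes' theorem,

    ∮_C F · dr = ∬_S (∇ × F) · n̂ dS = ∬_D (curl F)_z dA,

where D is the disk x^2 + y^2 ≤ 36.

Compute the curl of F = (-2y, 2x^3, 0):
    (∇ × F)_x = ∂F_z/∂y - ∂F_y/∂z = 0,
    (∇ × F)_y = ∂F_x/∂z - ∂F_z/∂x = 0,
    (∇ × F)_z = ∂F_y/∂x - ∂F_x/∂y = 6x^2 + 2.

On z = 0, (curl F)_z = 6x^2 + 2.

Convert to polar (x = r cos θ, y = r sin θ, dA = r dr dθ); the integrand becomes 6r^2cos(θ)^2 + 2, so

    ∬_D (curl F)_z dA = ∫_0^{2π} ∫_0^{6} (6r^2cos(θ)^2 + 2) · r dr dθ.

Inner (r from 0 to 6): 1944cos(θ)^2 + 36.
Outer (θ from 0 to 2π): 2016π.

Therefore ∮_C F · dr = 2016π.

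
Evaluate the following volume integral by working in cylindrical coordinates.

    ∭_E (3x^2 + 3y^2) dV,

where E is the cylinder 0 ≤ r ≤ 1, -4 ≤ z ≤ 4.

In cylindrical coordinates, x = r cos(θ), y = r sin(θ), z = z, and dV = r dr dθ dz.

The integrand becomes 3r^2, so

    ∭_E (3x^2 + 3y^2) dV = ∫_{0}^{2π} ∫_{0}^{1} ∫_{-4}^{4} (3r^2) · r dz dr dθ.

Inner (z): 24r^3.
Middle (r from 0 to 1): 6.
Outer (θ): 12π.

Therefore the triple integral equals 12π.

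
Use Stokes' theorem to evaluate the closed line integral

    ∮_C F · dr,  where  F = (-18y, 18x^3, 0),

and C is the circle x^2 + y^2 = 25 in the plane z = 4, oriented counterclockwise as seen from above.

Let S be the flat disk x^2 + y^2 ≤ 25 in the plane z = 4, with upward unit normal n̂ = ẑ. By Stokes' theorem,

    ∮_C F · dr = ∬_S (∇ × F) · n̂ dS = ∬_D (curl F)_z dA,

where D is the disk x^2 + y^2 ≤ 25.

Compute the curl of F = (-18y, 18x^3, 0):
    (∇ × F)_x = ∂F_z/∂y - ∂F_y/∂z = 0,
    (∇ × F)_y = ∂F_x/∂z - ∂F_z/∂x = 0,
    (∇ × F)_z = ∂F_y/∂x - ∂F_x/∂y = 54x^2 + 18.

On z = 4, (curl F)_z = 54x^2 + 18.

Convert to polar (x = r cos θ, y = r sin θ, dA = r dr dθ); the integrand becomes 54r^2cos(θ)^2 + 18, so

    ∬_D (curl F)_z dA = ∫_0^{2π} ∫_0^{5} (54r^2cos(θ)^2 + 18) · r dr dθ.

Inner (r from 0 to 5): 16875cos(θ)^2/2 + 225.
Outer (θ from 0 to 2π): 17775π/2.

Therefore ∮_C F · dr = 17775π/2.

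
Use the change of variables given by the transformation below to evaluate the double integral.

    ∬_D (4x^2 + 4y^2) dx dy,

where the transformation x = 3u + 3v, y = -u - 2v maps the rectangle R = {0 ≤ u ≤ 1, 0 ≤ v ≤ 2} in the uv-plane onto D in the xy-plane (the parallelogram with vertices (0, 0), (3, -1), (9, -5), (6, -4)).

Compute the Jacobian determinant of (x, y) with respect to (u, v):

    ∂(x,y)/∂(u,v) = | 3  3 | = (3)(-2) - (3)(-1) = -3.
                   | -1  -2 |

Its absolute value is |J| = 3 (the area scaling factor).

Substituting x = 3u + 3v, y = -u - 2v into the integrand,

    4x^2 + 4y^2 → 40u^2 + 88u v + 52v^2,

so the integral becomes

    ∬_R (40u^2 + 88u v + 52v^2) · |J| du dv = ∫_0^1 ∫_0^2 (120u^2 + 264u v + 156v^2) dv du.

Inner (v): 240u^2 + 528u + 416.
Outer (u): 760.

Therefore ∬_D (4x^2 + 4y^2) dx dy = 760.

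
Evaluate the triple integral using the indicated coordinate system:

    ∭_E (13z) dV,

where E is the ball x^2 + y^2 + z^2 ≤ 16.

In spherical coordinates, x = ρ sin(φ) cos(θ), y = ρ sin(φ) sin(θ), z = ρ cos(φ), and dV = ρ^2 sin(φ) dρ dφ dθ.

The integrand becomes 13ρ cos(φ), so

    ∭_E (13z) dV = ∫_{0}^{2π} ∫_{0}^{π} ∫_{0}^{4} (13ρ cos(φ)) · ρ^2 sin(φ) dρ dφ dθ.

Inner (ρ): 416sin(2φ).
Middle (φ): 0.
Outer (θ): 0.

Therefore the triple integral equals 0.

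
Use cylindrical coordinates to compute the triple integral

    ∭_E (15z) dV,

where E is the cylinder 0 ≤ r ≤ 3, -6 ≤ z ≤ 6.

In cylindrical coordinates, x = r cos(θ), y = r sin(θ), z = z, and dV = r dr dθ dz.

The integrand becomes 15z, so

    ∭_E (15z) dV = ∫_{0}^{2π} ∫_{0}^{3} ∫_{-6}^{6} (15z) · r dz dr dθ.

Inner (z): 0.
Middle (r from 0 to 3): 0.
Outer (θ): 0.

Therefore the triple integral equals 0.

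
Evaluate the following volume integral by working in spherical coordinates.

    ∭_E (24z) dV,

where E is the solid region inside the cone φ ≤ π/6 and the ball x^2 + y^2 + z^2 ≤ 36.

In spherical coordinates, x = ρ sin(φ) cos(θ), y = ρ sin(φ) sin(θ), z = ρ cos(φ), and dV = ρ^2 sin(φ) dρ dφ dθ.

The integrand becomes 24ρ cos(φ), so

    ∭_E (24z) dV = ∫_{0}^{2π} ∫_{0}^{π/6} ∫_{0}^{6} (24ρ cos(φ)) · ρ^2 sin(φ) dρ dφ dθ.

Inner (ρ): 3888sin(2φ).
Middle (φ): 972.
Outer (θ): 1944π.

Therefore the triple integral equals 1944π.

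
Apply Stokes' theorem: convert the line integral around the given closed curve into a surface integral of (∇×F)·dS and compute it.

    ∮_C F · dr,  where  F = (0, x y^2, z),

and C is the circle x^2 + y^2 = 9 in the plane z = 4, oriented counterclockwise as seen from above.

Let S be the flat disk x^2 + y^2 ≤ 9 in the plane z = 4, with upward unit normal n̂ = ẑ. By Stokes' theorem,

    ∮_C F · dr = ∬_S (∇ × F) · n̂ dS = ∬_D (curl F)_z dA,

where D is the disk x^2 + y^2 ≤ 9.

Compute the curl of F = (0, x y^2, z):
    (∇ × F)_x = ∂F_z/∂y - ∂F_y/∂z = 0,
    (∇ × F)_y = ∂F_x/∂z - ∂F_z/∂x = 0,
    (∇ × F)_z = ∂F_y/∂x - ∂F_x/∂y = y^2.

On z = 4, (curl F)_z = y^2.

Convert to polar (x = r cos θ, y = r sin θ, dA = r dr dθ); the integrand becomes r^2sin(θ)^2, so

    ∬_D (curl F)_z dA = ∫_0^{2π} ∫_0^{3} (r^2sin(θ)^2) · r dr dθ.

Inner (r from 0 to 3): 81sin(θ)^2/4.
Outer (θ from 0 to 2π): 81π/4.

Therefore ∮_C F · dr = 81π/4.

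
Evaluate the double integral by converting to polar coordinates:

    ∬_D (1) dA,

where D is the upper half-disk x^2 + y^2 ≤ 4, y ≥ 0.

The region D is 0 ≤ r ≤ 2, 0 ≤ θ ≤ π in polar coordinates, where x = r cos(θ), y = r sin(θ), and dA = r dr dθ.

Under the substitution, the integrand becomes 1, so

    ∬_D (1) dA = ∫_{0}^{π} ∫_{0}^{2} (1) · r dr dθ.

Inner integral (in r): ∫_{0}^{2} (1) · r dr = 2.

Outer integral (in θ): ∫_{0}^{π} (2) dθ = 2π.

Therefore ∬_D (1) dA = 2π.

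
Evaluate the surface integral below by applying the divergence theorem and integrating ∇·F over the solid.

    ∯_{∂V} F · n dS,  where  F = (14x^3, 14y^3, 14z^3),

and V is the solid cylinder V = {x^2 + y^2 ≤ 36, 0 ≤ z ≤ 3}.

By the divergence theorem,

    ∯_{∂V} F · n dS = ∭_V (∇ · F) dV.

Compute the divergence:
    ∇ · F = ∂F_x/∂x + ∂F_y/∂y + ∂F_z/∂z = 42x^2 + 42y^2 + 42z^2.

In cylindrical coordinates, x = r cos(θ), y = r sin(θ), z = z, dV = r dr dθ dz, with 0 ≤ r ≤ 6, 0 ≤ θ ≤ 2π, 0 ≤ z ≤ 3.

The integrand, after substitution and multiplying by the volume element, becomes (42r^2 + 42z^2) · r, so

    ∭_V (∇·F) dV = ∫_0^{2π} ∫_0^{6} ∫_0^{3} (42r^2 + 42z^2) · r dz dr dθ.

Inner (z from 0 to 3): 126r (r^2 + 3).
Middle (r from 0 to 6): 47628.
Outer (θ from 0 to 2π): 95256π.

Therefore ∯_{∂V} F · n dS = 95256π.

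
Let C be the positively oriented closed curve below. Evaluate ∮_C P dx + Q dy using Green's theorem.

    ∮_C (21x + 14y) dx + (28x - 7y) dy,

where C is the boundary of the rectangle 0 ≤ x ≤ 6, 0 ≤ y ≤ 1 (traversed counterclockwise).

Green's theorem converts the closed line integral into a double integral over the enclosed region D:

    ∮_C P dx + Q dy = ∬_D (∂Q/∂x - ∂P/∂y) dA.

Here P = 21x + 14y, Q = 28x - 7y, so

    ∂Q/∂x = 28,    ∂P/∂y = 14,
    ∂Q/∂x - ∂P/∂y = 14.

D is the region 0 ≤ x ≤ 6, 0 ≤ y ≤ 1. Evaluating the double integral:

    ∬_D (14) dA = ∫_0^{6} ∫_0^{1} (14) dy dx.

Inner (y from 0 to 1): 14.
Outer (x from 0 to 6): 84.

Therefore ∮_C P dx + Q dy = 84.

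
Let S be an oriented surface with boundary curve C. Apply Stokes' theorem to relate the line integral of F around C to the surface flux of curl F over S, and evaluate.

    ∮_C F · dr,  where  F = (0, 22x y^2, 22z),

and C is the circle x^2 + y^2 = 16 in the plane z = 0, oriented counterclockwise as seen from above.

Let S be the flat disk x^2 + y^2 ≤ 16 in the plane z = 0, with upward unit normal n̂ = ẑ. By Stokes' theorem,

    ∮_C F · dr = ∬_S (∇ × F) · n̂ dS = ∬_D (curl F)_z dA,

where D is the disk x^2 + y^2 ≤ 16.

Compute the curl of F = (0, 22x y^2, 22z):
    (∇ × F)_x = ∂F_z/∂y - ∂F_y/∂z = 0,
    (∇ × F)_y = ∂F_x/∂z - ∂F_z/∂x = 0,
    (∇ × F)_z = ∂F_y/∂x - ∂F_x/∂y = 22y^2.

On z = 0, (curl F)_z = 22y^2.

Convert to polar (x = r cos θ, y = r sin θ, dA = r dr dθ); the integrand becomes 22r^2sin(θ)^2, so

    ∬_D (curl F)_z dA = ∫_0^{2π} ∫_0^{4} (22r^2sin(θ)^2) · r dr dθ.

Inner (r from 0 to 4): 1408sin(θ)^2.
Outer (θ from 0 to 2π): 1408π.

Therefore ∮_C F · dr = 1408π.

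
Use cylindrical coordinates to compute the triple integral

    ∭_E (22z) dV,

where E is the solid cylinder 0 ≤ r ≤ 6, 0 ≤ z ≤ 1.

In cylindrical coordinates, x = r cos(θ), y = r sin(θ), z = z, and dV = r dr dθ dz.

The integrand becomes 22z, so

    ∭_E (22z) dV = ∫_{0}^{2π} ∫_{0}^{6} ∫_{0}^{1} (22z) · r dz dr dθ.

Inner (z): 11r.
Middle (r from 0 to 6): 198.
Outer (θ): 396π.

Therefore the triple integral equals 396π.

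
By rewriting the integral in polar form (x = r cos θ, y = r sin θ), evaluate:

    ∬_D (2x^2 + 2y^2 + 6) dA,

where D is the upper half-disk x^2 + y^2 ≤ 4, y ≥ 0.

The region D is 0 ≤ r ≤ 2, 0 ≤ θ ≤ π in polar coordinates, where x = r cos(θ), y = r sin(θ), and dA = r dr dθ.

Under the substitution, the integrand becomes 2r^2 + 6, so

    ∬_D (2x^2 + 2y^2 + 6) dA = ∫_{0}^{π} ∫_{0}^{2} (2r^2 + 6) · r dr dθ.

Inner integral (in r): ∫_{0}^{2} (2r^2 + 6) · r dr = 20.

Outer integral (in θ): ∫_{0}^{π} (20) dθ = 20π.

Therefore ∬_D (2x^2 + 2y^2 + 6) dA = 20π.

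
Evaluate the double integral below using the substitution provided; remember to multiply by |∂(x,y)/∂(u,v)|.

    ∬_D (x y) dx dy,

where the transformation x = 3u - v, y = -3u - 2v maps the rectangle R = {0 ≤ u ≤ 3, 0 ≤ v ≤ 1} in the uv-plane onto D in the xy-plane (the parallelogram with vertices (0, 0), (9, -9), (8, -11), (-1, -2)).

Compute the Jacobian determinant of (x, y) with respect to (u, v):

    ∂(x,y)/∂(u,v) = | 3  -1 | = (3)(-2) - (-1)(-3) = -9.
                   | -3  -2 |

Its absolute value is |J| = 9 (the area scaling factor).

Substituting x = 3u - v, y = -3u - 2v into the integrand,

    x y → -9u^2 - 3u v + 2v^2,

so the integral becomes

    ∬_R (-9u^2 - 3u v + 2v^2) · |J| du dv = ∫_0^3 ∫_0^1 (-81u^2 - 27u v + 18v^2) dv du.

Inner (v): -81u^2 - 27u/2 + 6.
Outer (u): -3087/4.

Therefore ∬_D (x y) dx dy = -3087/4.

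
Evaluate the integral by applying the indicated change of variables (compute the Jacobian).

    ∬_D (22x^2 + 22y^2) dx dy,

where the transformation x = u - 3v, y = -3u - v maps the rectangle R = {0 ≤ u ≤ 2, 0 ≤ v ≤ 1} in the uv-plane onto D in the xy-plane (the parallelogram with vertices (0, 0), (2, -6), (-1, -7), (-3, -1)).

Compute the Jacobian determinant of (x, y) with respect to (u, v):

    ∂(x,y)/∂(u,v) = | 1  -3 | = (1)(-1) - (-3)(-3) = -10.
                   | -3  -1 |

Its absolute value is |J| = 10 (the area scaling factor).

Substituting x = u - 3v, y = -3u - v into the integrand,

    22x^2 + 22y^2 → 220u^2 + 220v^2,

so the integral becomes

    ∬_R (220u^2 + 220v^2) · |J| du dv = ∫_0^2 ∫_0^1 (2200u^2 + 2200v^2) dv du.

Inner (v): 2200u^2 + 2200/3.
Outer (u): 22000/3.

Therefore ∬_D (22x^2 + 22y^2) dx dy = 22000/3.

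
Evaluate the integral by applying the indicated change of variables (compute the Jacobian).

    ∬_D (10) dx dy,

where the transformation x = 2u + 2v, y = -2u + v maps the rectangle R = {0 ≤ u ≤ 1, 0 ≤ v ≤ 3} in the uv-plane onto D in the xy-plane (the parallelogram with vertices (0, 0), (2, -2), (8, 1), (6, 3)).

Compute the Jacobian determinant of (x, y) with respect to (u, v):

    ∂(x,y)/∂(u,v) = | 2  2 | = (2)(1) - (2)(-2) = 6.
                   | -2  1 |

Its absolute value is |J| = 6 (the area scaling factor).

Substituting x = 2u + 2v, y = -2u + v into the integrand,

    10 → 10,

so the integral becomes

    ∬_R (10) · |J| du dv = ∫_0^1 ∫_0^3 (60) dv du.

Inner (v): 180.
Outer (u): 180.

Therefore ∬_D (10) dx dy = 180.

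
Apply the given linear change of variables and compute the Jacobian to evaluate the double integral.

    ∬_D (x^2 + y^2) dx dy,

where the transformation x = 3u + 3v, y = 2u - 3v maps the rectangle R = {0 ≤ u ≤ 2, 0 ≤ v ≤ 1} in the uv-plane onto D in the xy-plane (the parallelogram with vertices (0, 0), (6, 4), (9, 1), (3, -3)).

Compute the Jacobian determinant of (x, y) with respect to (u, v):

    ∂(x,y)/∂(u,v) = | 3  3 | = (3)(-3) - (3)(2) = -15.
                   | 2  -3 |

Its absolute value is |J| = 15 (the area scaling factor).

Substituting x = 3u + 3v, y = 2u - 3v into the integrand,

    x^2 + y^2 → 13u^2 + 6u v + 18v^2,

so the integral becomes

    ∬_R (13u^2 + 6u v + 18v^2) · |J| du dv = ∫_0^2 ∫_0^1 (195u^2 + 90u v + 270v^2) dv du.

Inner (v): 195u^2 + 45u + 90.
Outer (u): 790.

Therefore ∬_D (x^2 + y^2) dx dy = 790.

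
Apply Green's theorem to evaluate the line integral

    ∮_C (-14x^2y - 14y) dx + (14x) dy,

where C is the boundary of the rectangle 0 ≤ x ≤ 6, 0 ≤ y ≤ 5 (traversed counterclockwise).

Green's theorem converts the closed line integral into a double integral over the enclosed region D:

    ∮_C P dx + Q dy = ∬_D (∂Q/∂x - ∂P/∂y) dA.

Here P = -14x^2y - 14y, Q = 14x, so

    ∂Q/∂x = 14,    ∂P/∂y = -14x^2 - 14,
    ∂Q/∂x - ∂P/∂y = 14x^2 + 28.

D is the region 0 ≤ x ≤ 6, 0 ≤ y ≤ 5. Evaluating the double integral:

    ∬_D (14x^2 + 28) dA = ∫_0^{6} ∫_0^{5} (14x^2 + 28) dy dx.

Inner (y from 0 to 5): 70x^2 + 140.
Outer (x from 0 to 6): 5880.

Therefore ∮_C P dx + Q dy = 5880.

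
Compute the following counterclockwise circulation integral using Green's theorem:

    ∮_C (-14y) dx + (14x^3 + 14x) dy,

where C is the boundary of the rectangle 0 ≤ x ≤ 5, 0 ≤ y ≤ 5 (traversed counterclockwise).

Green's theorem converts the closed line integral into a double integral over the enclosed region D:

    ∮_C P dx + Q dy = ∬_D (∂Q/∂x - ∂P/∂y) dA.

Here P = -14y, Q = 14x^3 + 14x, so

    ∂Q/∂x = 42x^2 + 14,    ∂P/∂y = -14,
    ∂Q/∂x - ∂P/∂y = 42x^2 + 28.

D is the region 0 ≤ x ≤ 5, 0 ≤ y ≤ 5. Evaluating the double integral:

    ∬_D (42x^2 + 28) dA = ∫_0^{5} ∫_0^{5} (42x^2 + 28) dy dx.

Inner (y from 0 to 5): 210x^2 + 140.
Outer (x from 0 to 5): 9450.

Therefore ∮_C P dx + Q dy = 9450.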